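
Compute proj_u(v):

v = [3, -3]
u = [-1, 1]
v·u = (3)(-1) + (-3)(1) = -6
u·u = (-1)² + (1)² = 2
proj_u(v) = (v·u / u·u) × u = (-6/2) × u = (-3) × u

proj_u(v) = [3, -3]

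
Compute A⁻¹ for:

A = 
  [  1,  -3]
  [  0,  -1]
det(A) = (1)(-1) - (-3)(0) = -1
For a 2×2 matrix, A⁻¹ = (1/det(A)) · [[d, -b], [-c, a]]
    = (-1) · [[-1, 3], [0, 1]]

A⁻¹ = 
  [  1,  -3]
  [  0,  -1]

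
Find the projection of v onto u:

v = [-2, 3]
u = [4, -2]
proj_u(v) = [-14/5, 7/5]

v·u = (-2)(4) + (3)(-2) = -14
u·u = (4)² + (-2)² = 20
proj_u(v) = (v·u / u·u) × u = (-14/20) × u = (-7/10) × u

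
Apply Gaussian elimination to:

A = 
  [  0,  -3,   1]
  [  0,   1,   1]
Row operations:
R2 → R2 + (1/3)·R1

Resulting echelon form:
REF = 
  [  0,  -3,   1]
  [  0,   0, 4/3]

Rank = 2 (number of non-zero pivot rows).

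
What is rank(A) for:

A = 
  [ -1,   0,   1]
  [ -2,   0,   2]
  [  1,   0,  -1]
rank(A) = 1

Row reduce:
R2 → R2 - (2)·R1
R3 → R3 + (1)·R1
REF = 
  [ -1,   0,   1]
  [  0,   0,   0]
  [  0,   0,   0]
Pivot columns: 1 → 1 pivot.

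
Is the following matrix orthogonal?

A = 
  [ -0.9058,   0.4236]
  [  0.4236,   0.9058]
Yes

AᵀA = 
  [  0.9999,   0]
  [  0,   0.9999]
≈ I (equal to I up to the 4-dp rounding of the entries)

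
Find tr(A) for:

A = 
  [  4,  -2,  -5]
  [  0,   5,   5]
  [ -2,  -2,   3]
12

tr(A) = 4 + 5 + 3 = 12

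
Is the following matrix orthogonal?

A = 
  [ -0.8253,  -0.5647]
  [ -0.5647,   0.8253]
Yes

AᵀA = 
  [  1,   0]
  [  0,   1]
≈ I (equal to I up to the 4-dp rounding of the entries)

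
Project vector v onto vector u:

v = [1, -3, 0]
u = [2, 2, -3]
v·u = (1)(2) + (-3)(2) + (0)(-3) = -4
u·u = (2)² + (2)² + (-3)² = 17
proj_u(v) = (v·u / u·u) × u = (-4/17) × u

proj_u(v) = [-8/17, -8/17, 12/17]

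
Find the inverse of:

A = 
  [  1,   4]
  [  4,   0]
det(A) = (1)(0) - (4)(4) = -16
For a 2×2 matrix, A⁻¹ = (1/det(A)) · [[d, -b], [-c, a]]
    = (-1/16) · [[0, -4], [-4, 1]]

A⁻¹ = 
  [    0,   1/4]
  [  1/4, -1/16]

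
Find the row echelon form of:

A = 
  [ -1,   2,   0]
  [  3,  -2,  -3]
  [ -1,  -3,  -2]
Row operations:
R2 → R2 + (3)·R1
R3 → R3 - (1)·R1
R3 → R3 + (5/4)·R2

Resulting echelon form:
REF = 
  [   -1,     2,     0]
  [    0,     4,    -3]
  [    0,     0, -23/4]

Rank = 3 (number of non-zero pivot rows).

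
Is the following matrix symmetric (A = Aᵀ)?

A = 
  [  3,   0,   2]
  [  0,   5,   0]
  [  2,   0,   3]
Yes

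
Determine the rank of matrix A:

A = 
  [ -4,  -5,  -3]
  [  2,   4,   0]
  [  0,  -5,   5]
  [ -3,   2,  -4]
rank(A) = 3

Row reduce:
R2 → R2 + (1/2)·R1
R4 → R4 - (3/4)·R1
R3 → R3 + (10/3)·R2
R4 → R4 - (23/6)·R2
Swap R3 ↔ R4
REF = 
  [  -4,   -5,   -3]
  [   0,  3/2, -3/2]
  [   0,    0,    4]
  [   0,    0,    0]
Pivot columns: 1, 2, 3 → 3 pivots.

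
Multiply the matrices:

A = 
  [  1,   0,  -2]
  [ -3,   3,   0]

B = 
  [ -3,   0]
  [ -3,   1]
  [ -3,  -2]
AB = 
  [  3,   4]
  [  0,   3]

A is 2×3 and B is 3×2, so AB is 2×2. Each entry is (row of A)·(column of B):
AB[1,1] = (1)(-3) + (0)(-3) + (-2)(-3) = 3
AB[1,2] = (1)(0) + (0)(1) + (-2)(-2) = 4
AB[2,1] = (-3)(-3) + (3)(-3) + (0)(-3) = 0
AB[2,2] = (-3)(0) + (3)(1) + (0)(-2) = 3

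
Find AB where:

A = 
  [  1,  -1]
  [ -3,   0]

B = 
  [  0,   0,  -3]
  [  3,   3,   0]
A is 2×2 and B is 2×3, so AB is 2×3. Each entry is (row of A)·(column of B):
AB[1,1] = (1)(0) + (-1)(3) = -3
AB[1,2] = (1)(0) + (-1)(3) = -3
AB[1,3] = (1)(-3) + (-1)(0) = -3
AB[2,1] = (-3)(0) + (0)(3) = 0
AB[2,2] = (-3)(0) + (0)(3) = 0
AB[2,3] = (-3)(-3) + (0)(0) = 9

AB = 
  [ -3,  -3,  -3]
  [  0,   0,   9]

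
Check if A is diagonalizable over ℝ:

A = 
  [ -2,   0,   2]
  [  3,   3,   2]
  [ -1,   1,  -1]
No

Characteristic polynomial: det(λI - A) = λ³ - 7λ - 22
By the rational root theorem any rational root is an integer dividing 22; none of those is a root, so p(λ) has no rational roots and hence (being an irreducible cubic) no repeated roots.
Discriminant of the cubic: Δ = -11696
Δ < 0 ⇒ one real eigenvalue and a complex-conjugate pair: λ ≈ 3.617, -1.808 + 1.677i, -1.808 - 1.677i
Has complex eigenvalues (not diagonalizable over ℝ).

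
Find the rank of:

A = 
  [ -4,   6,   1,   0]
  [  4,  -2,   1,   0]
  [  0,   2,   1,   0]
Row reduce:
R2 → R2 + (1)·R1
R3 → R3 - (1/2)·R2
REF = 
  [ -4,   6,   1,   0]
  [  0,   4,   2,   0]
  [  0,   0,   0,   0]
Pivot columns: 1, 2 → 2 pivots.

rank(A) = 2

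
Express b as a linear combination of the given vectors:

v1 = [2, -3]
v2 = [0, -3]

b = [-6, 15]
c1 = -3, c2 = -2

b = -3·v1 + -2·v2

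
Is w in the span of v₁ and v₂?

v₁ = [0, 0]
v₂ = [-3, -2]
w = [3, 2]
Yes

Form the augmented matrix and row-reduce:
[v₁|v₂|w] = 
  [  0,  -3,   3]
  [  0,  -2,   2]
R2 → R2 - (2/3)·R1
REF = 
  [  0,  -3,   3]
  [  0,   0,   0]

No row of the form [0 0 | nonzero], so the system is consistent. Back-substitution gives c₁ = 0, c₂ = -1: w = (0)·v₁ + (-1)·v₂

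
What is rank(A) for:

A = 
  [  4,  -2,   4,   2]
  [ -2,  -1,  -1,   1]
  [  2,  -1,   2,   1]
rank(A) = 2

Row reduce:
R2 → R2 + (1/2)·R1
R3 → R3 - (1/2)·R1
REF = 
  [  4,  -2,   4,   2]
  [  0,  -2,   1,   2]
  [  0,   0,   0,   0]
Pivot columns: 1, 2 → 2 pivots.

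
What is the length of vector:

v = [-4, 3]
5

||v||₂ = √((-4)² + (3)²) = √25 = 5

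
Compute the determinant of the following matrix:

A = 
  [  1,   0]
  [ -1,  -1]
-1

For a 2×2 matrix, det = ad - bc = (1)(-1) - (0)(-1) = -1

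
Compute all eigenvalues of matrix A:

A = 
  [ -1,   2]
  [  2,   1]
tr(A) = 0, det(A) = -5
Characteristic polynomial: λ² - tr(A)λ + det(A) = λ² - 5
λ² - 5 = 0  ⇒  λ = (0 ± √((0)² - 4·(-5)))/2 = (0 ± √(20))/2
  = √5,  -√5

λ = √5, -√5  (≈ 2.236, -2.236)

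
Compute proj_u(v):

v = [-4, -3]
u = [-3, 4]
v·u = (-4)(-3) + (-3)(4) = 0
u·u = (-3)² + (4)² = 25
proj_u(v) = (v·u / u·u) × u = (0/25) × u = (0) × u

proj_u(v) = [0, 0]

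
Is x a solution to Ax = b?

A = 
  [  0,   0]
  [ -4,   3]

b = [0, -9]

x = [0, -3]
Yes

Ax = [0, -9] = b ✓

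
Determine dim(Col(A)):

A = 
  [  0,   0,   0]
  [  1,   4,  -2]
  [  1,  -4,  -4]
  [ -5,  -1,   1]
Row reduce:
Swap R1 ↔ R2
R3 → R3 - (1)·R1
R4 → R4 + (5)·R1
Swap R2 ↔ R3
R4 → R4 + (19/8)·R2
Swap R3 ↔ R4
REF = 
  [    1,     4,    -2]
  [    0,    -8,    -2]
  [    0,     0, -55/4]
  [    0,     0,     0]
Pivot columns: 1, 2, 3 → 3 pivots.
dim(Col(A)) = number of pivot columns = 3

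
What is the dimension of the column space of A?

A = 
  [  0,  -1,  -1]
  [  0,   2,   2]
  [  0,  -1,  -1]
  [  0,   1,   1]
dim(Col(A)) = 1

Row reduce:
R2 → R2 + (2)·R1
R3 → R3 - (1)·R1
R4 → R4 + (1)·R1
REF = 
  [  0,  -1,  -1]
  [  0,   0,   0]
  [  0,   0,   0]
  [  0,   0,   0]
Pivot columns: 2 → 1 pivot.
dim(Col(A)) = number of pivot columns = 1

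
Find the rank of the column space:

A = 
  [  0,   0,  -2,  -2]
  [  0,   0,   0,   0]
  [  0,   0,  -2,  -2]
Row reduce:
R3 → R3 - (1)·R1
REF = 
  [  0,   0,  -2,  -2]
  [  0,   0,   0,   0]
  [  0,   0,   0,   0]
Pivot columns: 3 → 1 pivot.
dim(Col(A)) = number of pivot columns = 1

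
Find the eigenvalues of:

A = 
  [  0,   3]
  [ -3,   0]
tr(A) = 0, det(A) = 9
Characteristic polynomial: λ² - tr(A)λ + det(A) = λ² + 9
λ² + 9 = 0  ⇒  λ = (0 ± √((0)² - 4·(9)))/2 = (0 ± √(-36))/2
  = 3i,  -3i

λ = 3i, -3i  (≈ 0 + 3i, 0 - 3i)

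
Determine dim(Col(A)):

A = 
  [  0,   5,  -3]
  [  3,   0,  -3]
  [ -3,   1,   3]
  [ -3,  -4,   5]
Row reduce:
Swap R1 ↔ R2
R3 → R3 + (1)·R1
R4 → R4 + (1)·R1
R3 → R3 - (1/5)·R2
R4 → R4 + (4/5)·R2
R4 → R4 + (2/3)·R3
REF = 
  [  3,   0,  -3]
  [  0,   5,  -3]
  [  0,   0, 3/5]
  [  0,   0,   0]
Pivot columns: 1, 2, 3 → 3 pivots.
dim(Col(A)) = number of pivot columns = 3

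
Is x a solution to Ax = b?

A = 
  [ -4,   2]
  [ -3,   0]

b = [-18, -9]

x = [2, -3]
No

Ax = [-14, -6] ≠ b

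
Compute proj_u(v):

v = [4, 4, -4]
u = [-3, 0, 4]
v·u = (4)(-3) + (4)(0) + (-4)(4) = -28
u·u = (-3)² + (0)² + (4)² = 25
proj_u(v) = (v·u / u·u) × u = (-28/25) × u

proj_u(v) = [84/25, 0, -112/25]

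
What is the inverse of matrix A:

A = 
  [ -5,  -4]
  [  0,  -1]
det(A) = (-5)(-1) - (-4)(0) = 5
For a 2×2 matrix, A⁻¹ = (1/det(A)) · [[d, -b], [-c, a]]
    = (1/5) · [[-1, 4], [0, -5]]

A⁻¹ = 
  [-1/5,  4/5]
  [   0,   -1]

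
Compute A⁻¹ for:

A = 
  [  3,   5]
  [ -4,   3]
det(A) = (3)(3) - (5)(-4) = 29
For a 2×2 matrix, A⁻¹ = (1/det(A)) · [[d, -b], [-c, a]]
    = (1/29) · [[3, -5], [4, 3]]

A⁻¹ = 
  [ 3/29, -5/29]
  [ 4/29,  3/29]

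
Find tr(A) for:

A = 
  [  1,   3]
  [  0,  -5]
-4

tr(A) = 1 + -5 = -4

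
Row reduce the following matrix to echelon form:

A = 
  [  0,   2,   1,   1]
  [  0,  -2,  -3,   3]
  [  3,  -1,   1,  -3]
Row operations:
Swap R1 ↔ R3
R3 → R3 + (1)·R2

Resulting echelon form:
REF = 
  [  3,  -1,   1,  -3]
  [  0,  -2,  -3,   3]
  [  0,   0,  -2,   4]

Rank = 3 (number of non-zero pivot rows).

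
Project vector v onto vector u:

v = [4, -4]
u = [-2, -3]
proj_u(v) = [-8/13, -12/13]

v·u = (4)(-2) + (-4)(-3) = 4
u·u = (-2)² + (-3)² = 13
proj_u(v) = (v·u / u·u) × u = (4/13) × u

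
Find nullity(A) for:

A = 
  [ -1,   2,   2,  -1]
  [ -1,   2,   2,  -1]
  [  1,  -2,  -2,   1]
nullity(A) = 3

Row reduce:
R2 → R2 - (1)·R1
R3 → R3 + (1)·R1
REF = 
  [ -1,   2,   2,  -1]
  [  0,   0,   0,   0]
  [  0,   0,   0,   0]
Pivot columns: 1 → 1 pivot.
rank(A) = 1, so nullity(A) = 4 - 1 = 3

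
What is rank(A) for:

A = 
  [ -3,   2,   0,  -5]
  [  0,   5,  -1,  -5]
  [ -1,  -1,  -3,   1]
Row reduce:
R3 → R3 - (1/3)·R1
R3 → R3 + (1/3)·R2
REF = 
  [   -3,     2,     0,    -5]
  [    0,     5,    -1,    -5]
  [    0,     0, -10/3,     1]
Pivot columns: 1, 2, 3 → 3 pivots.

rank(A) = 3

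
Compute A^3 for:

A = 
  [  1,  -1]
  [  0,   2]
A^3 = 
  [  1,  -7]
  [  0,   8]

A² = A·A:
A²[1,1] = (1)(1) + (-1)(0) = 1
A²[1,2] = (1)(-1) + (-1)(2) = -3
A²[2,1] = (0)(1) + (2)(0) = 0
A²[2,2] = (0)(-1) + (2)(2) = 4
A² = 
  [  1,  -3]
  [  0,   4]

A^3 = A^2·A:
A^3[1,1] = (1)(1) + (-3)(0) = 1
A^3[1,2] = (1)(-1) + (-3)(2) = -7
A^3[2,1] = (0)(1) + (4)(0) = 0
A^3[2,2] = (0)(-1) + (4)(2) = 8
A^3 = 
  [  1,  -7]
  [  0,   8]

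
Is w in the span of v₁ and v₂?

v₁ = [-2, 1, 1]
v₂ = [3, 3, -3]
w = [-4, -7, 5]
Yes

Form the augmented matrix and row-reduce:
[v₁|v₂|w] = 
  [ -2,   3,  -4]
  [  1,   3,  -7]
  [  1,  -3,   5]
R2 → R2 + (1/2)·R1
R3 → R3 + (1/2)·R1
R3 → R3 + (1/3)·R2
REF = 
  [ -2,   3,  -4]
  [  0, 9/2,  -9]
  [  0,   0,   0]

No row of the form [0 0 | nonzero], so the system is consistent. Back-substitution gives c₁ = -1, c₂ = -2: w = (-1)·v₁ + (-2)·v₂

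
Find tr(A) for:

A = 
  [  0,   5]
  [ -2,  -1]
-1

tr(A) = 0 + -1 = -1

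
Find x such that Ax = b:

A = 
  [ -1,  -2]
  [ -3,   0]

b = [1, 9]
x = [-3, 1]

Row reduce the augmented matrix [A|b]:
R2 → R2 - (3)·R1
REF = 
  [ -1,  -2,   1]
  [  0,   6,   6]

Back-substitution:
x₂ = 6 / 6 = 1
x₁ = (1 - (-2)(1)) / (-1) = -3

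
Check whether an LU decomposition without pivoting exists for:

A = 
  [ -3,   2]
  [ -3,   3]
Yes.
A[1,1] = -3 ≠ 0, so Gaussian elimination proceeds without a row swap: multiplier ℓ₂₁ = (-3)/(-3) = 1, and U[2,2] = 3 - (1)(2) = 1.
L = 
  [  1,   0]
  [  1,   1]
U = 
  [ -3,   2]
  [  0,   1]
Check row 2 of LU: [(1)(-3), (1)(2) + 1] = [-3, 3] = row 2 of A ✓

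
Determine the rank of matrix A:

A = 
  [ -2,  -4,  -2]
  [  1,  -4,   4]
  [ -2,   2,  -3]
Row reduce:
R2 → R2 + (1/2)·R1
R3 → R3 - (1)·R1
R3 → R3 + (1)·R2
REF = 
  [ -2,  -4,  -2]
  [  0,  -6,   3]
  [  0,   0,   2]
Pivot columns: 1, 2, 3 → 3 pivots.

rank(A) = 3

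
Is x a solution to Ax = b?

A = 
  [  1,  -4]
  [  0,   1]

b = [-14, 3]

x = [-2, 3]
Yes

Ax = [-14, 3] = b ✓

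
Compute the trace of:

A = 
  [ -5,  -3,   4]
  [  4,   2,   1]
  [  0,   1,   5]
2

tr(A) = -5 + 2 + 5 = 2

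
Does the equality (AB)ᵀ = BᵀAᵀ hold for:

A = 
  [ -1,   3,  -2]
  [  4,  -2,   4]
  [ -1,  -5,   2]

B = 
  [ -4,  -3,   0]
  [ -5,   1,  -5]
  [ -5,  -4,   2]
Yes

(AB)ᵀ = 
  [ -1, -26,  19]
  [ 14, -30, -10]
  [-19,  18,  29]

BᵀAᵀ = 
  [ -1, -26,  19]
  [ 14, -30, -10]
  [-19,  18,  29]

Both sides are equal — this is the standard identity (AB)ᵀ = BᵀAᵀ, which holds for all A, B.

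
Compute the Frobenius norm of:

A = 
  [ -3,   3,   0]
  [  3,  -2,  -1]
||A||_F = 5.657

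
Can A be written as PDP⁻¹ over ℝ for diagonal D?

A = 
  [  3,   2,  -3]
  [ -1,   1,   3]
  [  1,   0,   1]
No

Characteristic polynomial: det(λI - A) = λ³ - 5λ² + 12λ - 14
By the rational root theorem any rational root is an integer dividing 14; none of those is a root, so p(λ) has no rational roots and hence (being an irreducible cubic) no repeated roots.
Discriminant of the cubic: Δ = -484
Δ < 0 ⇒ one real eigenvalue and a complex-conjugate pair: λ ≈ 2.433, 1.284 + 2.027i, 1.284 - 2.027i
Has complex eigenvalues (not diagonalizable over ℝ).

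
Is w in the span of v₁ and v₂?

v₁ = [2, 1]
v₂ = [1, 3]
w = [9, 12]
Yes

Form the augmented matrix and row-reduce:
[v₁|v₂|w] = 
  [  2,   1,   9]
  [  1,   3,  12]
R2 → R2 - (1/2)·R1
REF = 
  [   2,    1,    9]
  [   0,  5/2, 15/2]

No row of the form [0 0 | nonzero], so the system is consistent. Back-substitution gives c₁ = 3, c₂ = 3: w = (3)·v₁ + (3)·v₂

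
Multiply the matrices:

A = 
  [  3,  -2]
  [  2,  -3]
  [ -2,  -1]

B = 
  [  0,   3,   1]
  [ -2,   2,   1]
AB = 
  [  4,   5,   1]
  [  6,   0,  -1]
  [  2,  -8,  -3]

A is 3×2 and B is 2×3, so AB is 3×3. Each entry is (row of A)·(column of B):
AB[1,1] = (3)(0) + (-2)(-2) = 4
AB[1,2] = (3)(3) + (-2)(2) = 5
AB[1,3] = (3)(1) + (-2)(1) = 1
AB[2,1] = (2)(0) + (-3)(-2) = 6
AB[2,2] = (2)(3) + (-3)(2) = 0
AB[2,3] = (2)(1) + (-3)(1) = -1
AB[3,1] = (-2)(0) + (-1)(-2) = 2
AB[3,2] = (-2)(3) + (-1)(2) = -8
AB[3,3] = (-2)(1) + (-1)(1) = -3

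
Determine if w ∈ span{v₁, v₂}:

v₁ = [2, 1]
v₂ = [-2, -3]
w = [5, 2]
Yes

Form the augmented matrix and row-reduce:
[v₁|v₂|w] = 
  [  2,  -2,   5]
  [  1,  -3,   2]
R2 → R2 - (1/2)·R1
REF = 
  [   2,   -2,    5]
  [   0,   -2, -1/2]

No row of the form [0 0 | nonzero], so the system is consistent. Back-substitution gives c₁ = 11/4, c₂ = 1/4: w = (11/4)·v₁ + (1/4)·v₂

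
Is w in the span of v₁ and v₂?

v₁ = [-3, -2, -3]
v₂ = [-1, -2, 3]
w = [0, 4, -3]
No

Form the augmented matrix and row-reduce:
[v₁|v₂|w] = 
  [ -3,  -1,   0]
  [ -2,  -2,   4]
  [ -3,   3,  -3]
R2 → R2 - (2/3)·R1
R3 → R3 - (1)·R1
R3 → R3 + (3)·R2
REF = 
  [  -3,   -1,    0]
  [   0, -4/3,    4]
  [   0,    0,    9]

Row 3 reads [0 0 | 9], i.e. 0 = 9, so the system is inconsistent and w ∉ span{v₁, v₂}.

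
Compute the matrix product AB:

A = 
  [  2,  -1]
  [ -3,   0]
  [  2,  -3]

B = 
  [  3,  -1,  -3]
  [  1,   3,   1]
AB = 
  [  5,  -5,  -7]
  [ -9,   3,   9]
  [  3, -11,  -9]

A is 3×2 and B is 2×3, so AB is 3×3. Each entry is (row of A)·(column of B):
AB[1,1] = (2)(3) + (-1)(1) = 5
AB[1,2] = (2)(-1) + (-1)(3) = -5
AB[1,3] = (2)(-3) + (-1)(1) = -7
AB[2,1] = (-3)(3) + (0)(1) = -9
AB[2,2] = (-3)(-1) + (0)(3) = 3
AB[2,3] = (-3)(-3) + (0)(1) = 9
AB[3,1] = (2)(3) + (-3)(1) = 3
AB[3,2] = (2)(-1) + (-3)(3) = -11
AB[3,3] = (2)(-3) + (-3)(1) = -9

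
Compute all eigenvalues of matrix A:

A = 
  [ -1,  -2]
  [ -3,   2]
λ = (1 + √33)/2, (1 - √33)/2  (≈ 3.372, -2.372)

tr(A) = 1, det(A) = -8
Characteristic polynomial: λ² - tr(A)λ + det(A) = λ² - λ - 8
λ² - λ - 8 = 0  ⇒  λ = (1 ± √((-1)² - 4·(-8)))/2 = (1 ± √(33))/2
  = (1 + √33)/2,  (1 - √33)/2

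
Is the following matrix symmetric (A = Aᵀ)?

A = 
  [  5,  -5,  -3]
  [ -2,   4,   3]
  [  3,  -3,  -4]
No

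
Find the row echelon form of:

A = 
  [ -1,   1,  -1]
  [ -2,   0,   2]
Row operations:
R2 → R2 - (2)·R1

Resulting echelon form:
REF = 
  [ -1,   1,  -1]
  [  0,  -2,   4]

Rank = 2 (number of non-zero pivot rows).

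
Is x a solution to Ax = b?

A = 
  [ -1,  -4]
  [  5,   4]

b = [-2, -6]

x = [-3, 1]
No

Ax = [-1, -11] ≠ b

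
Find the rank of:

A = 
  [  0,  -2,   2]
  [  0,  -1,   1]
rank(A) = 1

Row reduce:
R2 → R2 - (1/2)·R1
REF = 
  [  0,  -2,   2]
  [  0,   0,   0]
Pivot columns: 2 → 1 pivot.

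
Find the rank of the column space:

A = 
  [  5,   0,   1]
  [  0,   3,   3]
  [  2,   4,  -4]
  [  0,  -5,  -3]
Row reduce:
R3 → R3 - (2/5)·R1
R3 → R3 - (4/3)·R2
R4 → R4 + (5/3)·R2
R4 → R4 + (5/21)·R3
REF = 
  [    5,     0,     1]
  [    0,     3,     3]
  [    0,     0, -42/5]
  [    0,     0,     0]
Pivot columns: 1, 2, 3 → 3 pivots.
dim(Col(A)) = number of pivot columns = 3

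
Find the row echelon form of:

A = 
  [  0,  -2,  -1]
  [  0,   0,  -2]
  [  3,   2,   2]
Row operations:
Swap R1 ↔ R3
Swap R2 ↔ R3

Resulting echelon form:
REF = 
  [  3,   2,   2]
  [  0,  -2,  -1]
  [  0,   0,  -2]

Rank = 3 (number of non-zero pivot rows).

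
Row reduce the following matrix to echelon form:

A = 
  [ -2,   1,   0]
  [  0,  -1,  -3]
Row operations:
No row operations needed (already in echelon form).

Resulting echelon form:
REF = 
  [ -2,   1,   0]
  [  0,  -1,  -3]

Rank = 2 (number of non-zero pivot rows).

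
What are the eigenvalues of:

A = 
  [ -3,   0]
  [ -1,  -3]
tr(A) = -6, det(A) = 9
Characteristic polynomial: λ² - tr(A)λ + det(A) = λ² + 6λ + 9
λ² + 6λ + 9 = (λ + 3)²

λ = -3, -3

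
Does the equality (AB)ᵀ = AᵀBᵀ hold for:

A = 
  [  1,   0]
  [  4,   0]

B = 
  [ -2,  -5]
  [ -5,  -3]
No

(AB)ᵀ = 
  [ -2,  -8]
  [ -5, -20]

AᵀBᵀ = 
  [-22, -17]
  [  0,   0]

The two matrices differ, so (AB)ᵀ ≠ AᵀBᵀ in general. The correct identity is (AB)ᵀ = BᵀAᵀ.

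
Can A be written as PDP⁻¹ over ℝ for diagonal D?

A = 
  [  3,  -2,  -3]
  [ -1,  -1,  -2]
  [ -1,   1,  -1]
No

Characteristic polynomial: det(λI - A) = λ³ - λ² - 8λ - 13
By the rational root theorem any rational root is an integer dividing 13; none of those is a root, so p(λ) has no rational roots and hence (being an irreducible cubic) no repeated roots.
Discriminant of the cubic: Δ = -4375
Δ < 0 ⇒ one real eigenvalue and a complex-conjugate pair: λ ≈ 3.903, -1.452 + 1.106i, -1.452 - 1.106i
Has complex eigenvalues (not diagonalizable over ℝ).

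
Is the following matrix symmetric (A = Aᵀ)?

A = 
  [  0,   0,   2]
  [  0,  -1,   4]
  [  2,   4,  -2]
Yes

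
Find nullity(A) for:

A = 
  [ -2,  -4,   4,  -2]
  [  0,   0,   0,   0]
nullity(A) = 3

Row reduce:
(no row operations needed)
REF = 
  [ -2,  -4,   4,  -2]
  [  0,   0,   0,   0]
Pivot columns: 1 → 1 pivot.
rank(A) = 1, so nullity(A) = 4 - 1 = 3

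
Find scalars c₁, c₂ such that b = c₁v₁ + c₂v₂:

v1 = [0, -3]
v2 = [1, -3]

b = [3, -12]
c1 = 1, c2 = 3

b = 1·v1 + 3·v2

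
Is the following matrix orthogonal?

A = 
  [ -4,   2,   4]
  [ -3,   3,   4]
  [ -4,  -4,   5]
No

AᵀA = 
  [ 41,  -1, -48]
  [ -1,  29,   0]
  [-48,   0,  57]
≠ I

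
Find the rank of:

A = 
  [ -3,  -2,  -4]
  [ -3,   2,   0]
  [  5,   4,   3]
Row reduce:
R2 → R2 - (1)·R1
R3 → R3 + (5/3)·R1
R3 → R3 - (1/6)·R2
REF = 
  [   -3,    -2,    -4]
  [    0,     4,     4]
  [    0,     0, -13/3]
Pivot columns: 1, 2, 3 → 3 pivots.

rank(A) = 3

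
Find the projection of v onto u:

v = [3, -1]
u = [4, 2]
proj_u(v) = [2, 1]

v·u = (3)(4) + (-1)(2) = 10
u·u = (4)² + (2)² = 20
proj_u(v) = (v·u / u·u) × u = (10/20) × u = (1/2) × u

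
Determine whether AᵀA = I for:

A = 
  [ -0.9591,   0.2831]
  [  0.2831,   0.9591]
Yes

AᵀA = 
  [  1,   0]
  [  0,   1]
≈ I (equal to I up to the 4-dp rounding of the entries)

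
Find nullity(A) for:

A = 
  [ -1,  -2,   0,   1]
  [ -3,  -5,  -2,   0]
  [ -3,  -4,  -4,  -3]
nullity(A) = 2

Row reduce:
R2 → R2 - (3)·R1
R3 → R3 - (3)·R1
R3 → R3 - (2)·R2
REF = 
  [ -1,  -2,   0,   1]
  [  0,   1,  -2,  -3]
  [  0,   0,   0,   0]
Pivot columns: 1, 2 → 2 pivots.
rank(A) = 2, so nullity(A) = 4 - 2 = 2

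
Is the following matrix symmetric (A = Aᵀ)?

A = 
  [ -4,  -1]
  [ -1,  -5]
Yes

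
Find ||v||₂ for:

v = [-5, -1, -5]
7.141

||v||₂ = √((-5)² + (-1)² + (-5)²) = √51 = 7.141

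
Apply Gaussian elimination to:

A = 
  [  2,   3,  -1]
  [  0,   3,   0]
Row operations:
No row operations needed (already in echelon form).

Resulting echelon form:
REF = 
  [  2,   3,  -1]
  [  0,   3,   0]

Rank = 2 (number of non-zero pivot rows).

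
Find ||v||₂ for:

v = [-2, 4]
4.472

||v||₂ = √((-2)² + (4)²) = √20 = 4.472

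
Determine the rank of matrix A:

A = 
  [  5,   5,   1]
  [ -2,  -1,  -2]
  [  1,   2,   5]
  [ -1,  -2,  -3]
rank(A) = 3

Row reduce:
R2 → R2 + (2/5)·R1
R3 → R3 - (1/5)·R1
R4 → R4 + (1/5)·R1
R3 → R3 - (1)·R2
R4 → R4 + (1)·R2
R4 → R4 + (11/16)·R3
REF = 
  [   5,    5,    1]
  [   0,    1, -8/5]
  [   0,    0, 32/5]
  [   0,    0,    0]
Pivot columns: 1, 2, 3 → 3 pivots.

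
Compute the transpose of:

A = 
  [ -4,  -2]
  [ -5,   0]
Aᵀ = 
  [ -4,  -5]
  [ -2,   0]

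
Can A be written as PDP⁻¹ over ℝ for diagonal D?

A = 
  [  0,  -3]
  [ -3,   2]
Yes

tr(A) = 2, det(A) = -9
Characteristic polynomial: λ² - tr(A)λ + det(A) = λ² - 2λ - 9
λ² - 2λ - 9 = 0  ⇒  λ = (2 ± √((-2)² - 4·(-9)))/2 = (2 ± √(40))/2
  = 1 + √10,  1 - √10
Eigenvalues: 1 + √10, 1 - √10  (≈ 4.162, -2.162)
The two irrational eigenvalues are distinct (simple), so each has alg. mult. = geom. mult. = 1.
Sum of geometric multiplicities equals n, so A has n independent eigenvectors.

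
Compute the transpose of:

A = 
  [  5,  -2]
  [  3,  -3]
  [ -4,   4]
Aᵀ = 
  [  5,   3,  -4]
  [ -2,  -3,   4]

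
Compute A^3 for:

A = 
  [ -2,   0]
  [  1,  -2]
A² = A·A:
A²[1,1] = (-2)(-2) + (0)(1) = 4
A²[1,2] = (-2)(0) + (0)(-2) = 0
A²[2,1] = (1)(-2) + (-2)(1) = -4
A²[2,2] = (1)(0) + (-2)(-2) = 4
A² = 
  [  4,   0]
  [ -4,   4]

A^3 = A^2·A:
A^3[1,1] = (4)(-2) + (0)(1) = -8
A^3[1,2] = (4)(0) + (0)(-2) = 0
A^3[2,1] = (-4)(-2) + (4)(1) = 12
A^3[2,2] = (-4)(0) + (4)(-2) = -8
A^3 = 
  [ -8,   0]
  [ 12,  -8]

Therefore
A^3 = 
  [ -8,   0]
  [ 12,  -8]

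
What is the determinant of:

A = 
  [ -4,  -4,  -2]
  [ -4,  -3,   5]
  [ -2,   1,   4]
Cofactor expansion along row 1:
det(A) = (-4)·((-3)(4) - (5)(1)) - (-4)·((-4)(4) - (5)(-2)) + (-2)·((-4)(1) - (-3)(-2))
  = (-4)(-17) - (-4)(-6) + (-2)(-10)
  = 64

det(A) = 64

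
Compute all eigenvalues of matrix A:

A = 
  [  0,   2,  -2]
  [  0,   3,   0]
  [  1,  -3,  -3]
λ = -1, 3, -2

Characteristic polynomial: det(λI - A) = λ³ - 7λ - 6
Testing integer divisors of the constant term: p(-1) = 0, so (λ + 1) is a factor:
p(λ) = (λ + 1)(λ² - λ - 6)
λ² - λ - 6 = (λ + 2)(λ - 3)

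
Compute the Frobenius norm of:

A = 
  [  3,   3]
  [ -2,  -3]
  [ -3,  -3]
||A||_F = 7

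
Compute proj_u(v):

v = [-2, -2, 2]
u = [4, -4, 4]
proj_u(v) = [2/3, -2/3, 2/3]

v·u = (-2)(4) + (-2)(-4) + (2)(4) = 8
u·u = (4)² + (-4)² + (4)² = 48
proj_u(v) = (v·u / u·u) × u = (8/48) × u = (1/6) × u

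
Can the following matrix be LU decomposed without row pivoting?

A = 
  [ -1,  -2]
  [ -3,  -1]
Yes.
A[1,1] = -1 ≠ 0, so Gaussian elimination proceeds without a row swap: multiplier ℓ₂₁ = (-3)/(-1) = 3, and U[2,2] = -1 - (3)(-2) = 5.
L = 
  [  1,   0]
  [  3,   1]
U = 
  [ -1,  -2]
  [  0,   5]
Check row 2 of LU: [(3)(-1), (3)(-2) + 5] = [-3, -1] = row 2 of A ✓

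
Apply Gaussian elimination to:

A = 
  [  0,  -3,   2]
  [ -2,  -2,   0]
Row operations:
Swap R1 ↔ R2

Resulting echelon form:
REF = 
  [ -2,  -2,   0]
  [  0,  -3,   2]

Rank = 2 (number of non-zero pivot rows).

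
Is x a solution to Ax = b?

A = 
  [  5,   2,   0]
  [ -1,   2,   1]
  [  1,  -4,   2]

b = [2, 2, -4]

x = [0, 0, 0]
No

Ax = [0, 0, 0] ≠ b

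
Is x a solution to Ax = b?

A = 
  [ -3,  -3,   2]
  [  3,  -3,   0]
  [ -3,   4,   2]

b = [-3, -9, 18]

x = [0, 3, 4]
No

Ax = [-1, -9, 20] ≠ b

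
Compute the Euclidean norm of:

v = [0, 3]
3

||v||₂ = √((0)² + (3)²) = √9 = 3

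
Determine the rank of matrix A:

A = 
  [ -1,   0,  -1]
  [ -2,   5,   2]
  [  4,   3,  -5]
rank(A) = 3

Row reduce:
R2 → R2 - (2)·R1
R3 → R3 + (4)·R1
R3 → R3 - (3/5)·R2
REF = 
  [   -1,     0,    -1]
  [    0,     5,     4]
  [    0,     0, -57/5]
Pivot columns: 1, 2, 3 → 3 pivots.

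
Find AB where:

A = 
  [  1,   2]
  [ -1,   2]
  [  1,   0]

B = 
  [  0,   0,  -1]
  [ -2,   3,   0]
AB = 
  [ -4,   6,  -1]
  [ -4,   6,   1]
  [  0,   0,  -1]

A is 3×2 and B is 2×3, so AB is 3×3. Each entry is (row of A)·(column of B):
AB[1,1] = (1)(0) + (2)(-2) = -4
AB[1,2] = (1)(0) + (2)(3) = 6
AB[1,3] = (1)(-1) + (2)(0) = -1
AB[2,1] = (-1)(0) + (2)(-2) = -4
AB[2,2] = (-1)(0) + (2)(3) = 6
AB[2,3] = (-1)(-1) + (2)(0) = 1
AB[3,1] = (1)(0) + (0)(-2) = 0
AB[3,2] = (1)(0) + (0)(3) = 0
AB[3,3] = (1)(-1) + (0)(0) = -1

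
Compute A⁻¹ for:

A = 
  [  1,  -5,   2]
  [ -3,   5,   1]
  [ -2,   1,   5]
det(A) = (1)·((5)(5) - (1)(1)) - (-5)·((-3)(5) - (1)(-2)) + (2)·((-3)(1) - (5)(-2))
  = (1)(24) - (-5)(-13) + (2)(7)
  = -27
det(A) = -27 ≠ 0, so A is invertible.

Cofactors Cᵢⱼ = (-1)ⁱ⁺ʲ·Mᵢⱼ:
C = 
  [ 24,  13,   7]
  [ 27,   9,   9]
  [-15,  -7, -10]

adj(A) = Cᵀ:
adj(A) = 
  [ 24,  27, -15]
  [ 13,   9,  -7]
  [  7,   9, -10]

A⁻¹ = (-1/27) · adj(A):
A⁻¹ = 
  [  -8/9,     -1,    5/9]
  [-13/27,   -1/3,   7/27]
  [ -7/27,   -1/3,  10/27]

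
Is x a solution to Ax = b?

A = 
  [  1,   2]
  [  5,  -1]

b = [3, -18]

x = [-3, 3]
Yes

Ax = [3, -18] = b ✓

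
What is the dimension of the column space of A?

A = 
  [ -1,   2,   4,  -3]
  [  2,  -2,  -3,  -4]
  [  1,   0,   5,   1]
dim(Col(A)) = 3

Row reduce:
R2 → R2 + (2)·R1
R3 → R3 + (1)·R1
R3 → R3 - (1)·R2
REF = 
  [ -1,   2,   4,  -3]
  [  0,   2,   5, -10]
  [  0,   0,   4,   8]
Pivot columns: 1, 2, 3 → 3 pivots.
dim(Col(A)) = number of pivot columns = 3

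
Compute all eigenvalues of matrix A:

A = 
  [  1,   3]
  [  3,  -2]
tr(A) = -1, det(A) = -11
Characteristic polynomial: λ² - tr(A)λ + det(A) = λ² + λ - 11
λ² + λ - 11 = 0  ⇒  λ = (-1 ± √((1)² - 4·(-11)))/2 = (-1 ± √(45))/2
  = (-1 + 3√5)/2,  (-1 - 3√5)/2

λ = (-1 + 3√5)/2, (-1 - 3√5)/2  (≈ 2.854, -3.854)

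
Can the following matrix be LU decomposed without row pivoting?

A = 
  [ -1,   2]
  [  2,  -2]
Yes.
A[1,1] = -1 ≠ 0, so Gaussian elimination proceeds without a row swap: multiplier ℓ₂₁ = (2)/(-1) = -2, and U[2,2] = -2 - (-2)(2) = 2.
L = 
  [  1,   0]
  [ -2,   1]
U = 
  [ -1,   2]
  [  0,   2]
Check row 2 of LU: [(-2)(-1), (-2)(2) + 2] = [2, -2] = row 2 of A ✓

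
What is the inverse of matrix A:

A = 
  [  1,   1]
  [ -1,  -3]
det(A) = (1)(-3) - (1)(-1) = -2
For a 2×2 matrix, A⁻¹ = (1/det(A)) · [[d, -b], [-c, a]]
    = (-1/2) · [[-3, -1], [1, 1]]

A⁻¹ = 
  [ 3/2,  1/2]
  [-1/2, -1/2]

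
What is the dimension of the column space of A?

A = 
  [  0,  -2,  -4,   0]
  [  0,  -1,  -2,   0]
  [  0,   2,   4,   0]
Row reduce:
R2 → R2 - (1/2)·R1
R3 → R3 + (1)·R1
REF = 
  [  0,  -2,  -4,   0]
  [  0,   0,   0,   0]
  [  0,   0,   0,   0]
Pivot columns: 2 → 1 pivot.
dim(Col(A)) = number of pivot columns = 1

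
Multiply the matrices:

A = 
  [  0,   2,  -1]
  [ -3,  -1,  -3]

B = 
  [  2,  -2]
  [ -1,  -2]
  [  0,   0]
AB = 
  [ -2,  -4]
  [ -5,   8]

A is 2×3 and B is 3×2, so AB is 2×2. Each entry is (row of A)·(column of B):
AB[1,1] = (0)(2) + (2)(-1) + (-1)(0) = -2
AB[1,2] = (0)(-2) + (2)(-2) + (-1)(0) = -4
AB[2,1] = (-3)(2) + (-1)(-1) + (-3)(0) = -5
AB[2,2] = (-3)(-2) + (-1)(-2) + (-3)(0) = 8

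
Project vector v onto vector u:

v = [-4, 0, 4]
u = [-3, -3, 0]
v·u = (-4)(-3) + (0)(-3) + (4)(0) = 12
u·u = (-3)² + (-3)² + (0)² = 18
proj_u(v) = (v·u / u·u) × u = (12/18) × u = (2/3) × u

proj_u(v) = [-2, -2, 0]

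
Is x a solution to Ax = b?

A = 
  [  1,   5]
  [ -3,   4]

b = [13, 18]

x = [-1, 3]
No

Ax = [14, 15] ≠ b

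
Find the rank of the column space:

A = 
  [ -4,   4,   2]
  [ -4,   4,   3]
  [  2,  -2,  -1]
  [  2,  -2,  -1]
dim(Col(A)) = 2

Row reduce:
R2 → R2 - (1)·R1
R3 → R3 + (1/2)·R1
R4 → R4 + (1/2)·R1
REF = 
  [ -4,   4,   2]
  [  0,   0,   1]
  [  0,   0,   0]
  [  0,   0,   0]
Pivot columns: 1, 3 → 2 pivots.
dim(Col(A)) = number of pivot columns = 2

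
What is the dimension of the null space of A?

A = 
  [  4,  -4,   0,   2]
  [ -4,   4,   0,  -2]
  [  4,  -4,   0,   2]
nullity(A) = 3

Row reduce:
R2 → R2 + (1)·R1
R3 → R3 - (1)·R1
REF = 
  [  4,  -4,   0,   2]
  [  0,   0,   0,   0]
  [  0,   0,   0,   0]
Pivot columns: 1 → 1 pivot.
rank(A) = 1, so nullity(A) = 4 - 1 = 3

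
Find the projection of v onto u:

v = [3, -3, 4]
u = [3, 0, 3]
v·u = (3)(3) + (-3)(0) + (4)(3) = 21
u·u = (3)² + (0)² + (3)² = 18
proj_u(v) = (v·u / u·u) × u = (21/18) × u = (7/6) × u

proj_u(v) = [7/2, 0, 7/2]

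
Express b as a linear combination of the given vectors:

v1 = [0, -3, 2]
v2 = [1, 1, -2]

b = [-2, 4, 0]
c1 = -2, c2 = -2

b = -2·v1 + -2·v2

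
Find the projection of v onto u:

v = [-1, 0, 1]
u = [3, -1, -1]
proj_u(v) = [-12/11, 4/11, 4/11]

v·u = (-1)(3) + (0)(-1) + (1)(-1) = -4
u·u = (3)² + (-1)² + (-1)² = 11
proj_u(v) = (v·u / u·u) × u = (-4/11) × u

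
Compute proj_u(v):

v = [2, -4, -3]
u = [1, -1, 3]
v·u = (2)(1) + (-4)(-1) + (-3)(3) = -3
u·u = (1)² + (-1)² + (3)² = 11
proj_u(v) = (v·u / u·u) × u = (-3/11) × u

proj_u(v) = [-3/11, 3/11, -9/11]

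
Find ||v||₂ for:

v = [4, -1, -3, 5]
7.141

||v||₂ = √((4)² + (-1)² + (-3)² + (5)²) = √51 = 7.141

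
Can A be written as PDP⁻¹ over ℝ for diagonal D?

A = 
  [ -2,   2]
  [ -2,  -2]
No

tr(A) = -4, det(A) = 8
Characteristic polynomial: λ² - tr(A)λ + det(A) = λ² + 4λ + 8
λ² + 4λ + 8 = 0  ⇒  λ = (-4 ± √((4)² - 4·(8)))/2 = (-4 ± √(-16))/2
  = -2 + 2i,  -2 - 2i
Eigenvalues: -2 + 2i, -2 - 2i  (≈ -2 + 2i, -2 - 2i)
Has complex eigenvalues (not diagonalizable over ℝ).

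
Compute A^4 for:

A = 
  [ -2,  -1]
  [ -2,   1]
A² = A·A:
A²[1,1] = (-2)(-2) + (-1)(-2) = 6
A²[1,2] = (-2)(-1) + (-1)(1) = 1
A²[2,1] = (-2)(-2) + (1)(-2) = 2
A²[2,2] = (-2)(-1) + (1)(1) = 3
A² = 
  [  6,   1]
  [  2,   3]

A^3 = A^2·A:
A^3[1,1] = (6)(-2) + (1)(-2) = -14
A^3[1,2] = (6)(-1) + (1)(1) = -5
A^3[2,1] = (2)(-2) + (3)(-2) = -10
A^3[2,2] = (2)(-1) + (3)(1) = 1
A^3 = 
  [-14,  -5]
  [-10,   1]

A^4 = A^3·A:
A^4[1,1] = (-14)(-2) + (-5)(-2) = 38
A^4[1,2] = (-14)(-1) + (-5)(1) = 9
A^4[2,1] = (-10)(-2) + (1)(-2) = 18
A^4[2,2] = (-10)(-1) + (1)(1) = 11
A^4 = 
  [ 38,   9]
  [ 18,  11]

Therefore
A^4 = 
  [ 38,   9]
  [ 18,  11]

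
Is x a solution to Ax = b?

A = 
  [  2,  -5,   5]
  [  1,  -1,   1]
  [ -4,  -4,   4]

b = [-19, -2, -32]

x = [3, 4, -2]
No

Ax = [-24, -3, -36] ≠ b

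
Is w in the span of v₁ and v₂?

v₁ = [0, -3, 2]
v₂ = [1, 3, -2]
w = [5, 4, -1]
No

Form the augmented matrix and row-reduce:
[v₁|v₂|w] = 
  [  0,   1,   5]
  [ -3,   3,   4]
  [  2,  -2,  -1]
Swap R1 ↔ R2
R3 → R3 + (2/3)·R1
REF = 
  [ -3,   3,   4]
  [  0,   1,   5]
  [  0,   0, 5/3]

Row 3 reads [0 0 | 5/3], i.e. 0 = 5/3, so the system is inconsistent and w ∉ span{v₁, v₂}.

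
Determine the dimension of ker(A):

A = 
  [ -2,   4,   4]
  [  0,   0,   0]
nullity(A) = 2

Row reduce:
(no row operations needed)
REF = 
  [ -2,   4,   4]
  [  0,   0,   0]
Pivot columns: 1 → 1 pivot.
rank(A) = 1, so nullity(A) = 3 - 1 = 2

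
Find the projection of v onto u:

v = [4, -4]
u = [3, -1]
proj_u(v) = [24/5, -8/5]

v·u = (4)(3) + (-4)(-1) = 16
u·u = (3)² + (-1)² = 10
proj_u(v) = (v·u / u·u) × u = (16/10) × u = (8/5) × u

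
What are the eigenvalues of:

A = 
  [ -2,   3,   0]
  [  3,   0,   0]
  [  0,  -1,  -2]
λ = -2, -1 + √10, -1 - √10  (≈ -2, 2.162, -4.162)

Characteristic polynomial: det(λI - A) = λ³ + 4λ² - 5λ - 18
Testing integer divisors of the constant term: p(-2) = 0, so (λ + 2) is a factor:
p(λ) = (λ + 2)(λ² + 2λ - 9)
λ² + 2λ - 9 = 0  ⇒  λ = (-2 ± √((2)² - 4·(-9)))/2 = (-2 ± √(40))/2
  = -1 + √10,  -1 - √10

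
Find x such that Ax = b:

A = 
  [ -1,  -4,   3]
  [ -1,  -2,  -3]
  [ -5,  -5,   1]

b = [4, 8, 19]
Row reduce the augmented matrix [A|b]:
R2 → R2 - (1)·R1
R3 → R3 - (5)·R1
R3 → R3 - (15/2)·R2
REF = 
  [ -1,  -4,   3,   4]
  [  0,   2,  -6,   4]
  [  0,   0,  31, -31]

Back-substitution:
x₃ = (-31) / 31 = -1
x₂ = (4 - (-6)(-1)) / 2 = -1
x₁ = (4 - (-4)(-1) - (3)(-1)) / (-1) = -3

x = [-3, -1, -1]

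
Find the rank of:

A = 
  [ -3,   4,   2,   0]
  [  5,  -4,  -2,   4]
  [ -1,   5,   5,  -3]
Row reduce:
R2 → R2 + (5/3)·R1
R3 → R3 - (1/3)·R1
R3 → R3 - (11/8)·R2
REF = 
  [   -3,     4,     2,     0]
  [    0,   8/3,   4/3,     4]
  [    0,     0,   5/2, -17/2]
Pivot columns: 1, 2, 3 → 3 pivots.

rank(A) = 3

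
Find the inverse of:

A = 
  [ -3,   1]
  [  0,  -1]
det(A) = (-3)(-1) - (1)(0) = 3
For a 2×2 matrix, A⁻¹ = (1/det(A)) · [[d, -b], [-c, a]]
    = (1/3) · [[-1, -1], [0, -3]]

A⁻¹ = 
  [-1/3, -1/3]
  [   0,   -1]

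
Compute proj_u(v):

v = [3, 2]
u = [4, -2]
v·u = (3)(4) + (2)(-2) = 8
u·u = (4)² + (-2)² = 20
proj_u(v) = (v·u / u·u) × u = (8/20) × u = (2/5) × u

proj_u(v) = [8/5, -4/5]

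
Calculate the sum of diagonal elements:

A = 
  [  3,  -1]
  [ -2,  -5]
-2

tr(A) = 3 + -5 = -2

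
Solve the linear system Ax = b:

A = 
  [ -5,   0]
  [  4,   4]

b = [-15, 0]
Row reduce the augmented matrix [A|b]:
R2 → R2 + (4/5)·R1
REF = 
  [ -5,   0, -15]
  [  0,   4, -12]

Back-substitution:
x₂ = (-12) / 4 = -3
x₁ = (-15 - (0)(-3)) / (-5) = 3

x = [3, -3]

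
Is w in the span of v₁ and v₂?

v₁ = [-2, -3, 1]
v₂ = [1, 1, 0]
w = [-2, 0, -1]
No

Form the augmented matrix and row-reduce:
[v₁|v₂|w] = 
  [ -2,   1,  -2]
  [ -3,   1,   0]
  [  1,   0,  -1]
R2 → R2 - (3/2)·R1
R3 → R3 + (1/2)·R1
R3 → R3 + (1)·R2
REF = 
  [  -2,    1,   -2]
  [   0, -1/2,    3]
  [   0,    0,    1]

Row 3 reads [0 0 | 1], i.e. 0 = 1, so the system is inconsistent and w ∉ span{v₁, v₂}.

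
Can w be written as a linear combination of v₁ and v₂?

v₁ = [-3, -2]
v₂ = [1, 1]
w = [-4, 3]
Yes

Form the augmented matrix and row-reduce:
[v₁|v₂|w] = 
  [ -3,   1,  -4]
  [ -2,   1,   3]
R2 → R2 - (2/3)·R1
REF = 
  [  -3,    1,   -4]
  [   0,  1/3, 17/3]

No row of the form [0 0 | nonzero], so the system is consistent. Back-substitution gives c₁ = 7, c₂ = 17: w = (7)·v₁ + (17)·v₂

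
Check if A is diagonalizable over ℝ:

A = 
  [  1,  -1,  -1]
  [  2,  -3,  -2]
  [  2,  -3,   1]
Yes

Characteristic polynomial: det(λI - A) = λ³ + λ² - 7λ + 3
By the rational root theorem any rational root is an integer dividing 3; none of those is a root, so p(λ) has no rational roots and hence (being an irreducible cubic) no repeated roots.
Discriminant of the cubic: Δ = 788
Δ > 0 ⇒ three distinct real eigenvalues: λ ≈ -3.354, 0.4765, 1.877
Three distinct real eigenvalues, so A has 3 independent eigenvectors.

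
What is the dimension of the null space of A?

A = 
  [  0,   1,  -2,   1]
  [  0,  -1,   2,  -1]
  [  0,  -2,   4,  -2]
nullity(A) = 3

Row reduce:
R2 → R2 + (1)·R1
R3 → R3 + (2)·R1
REF = 
  [  0,   1,  -2,   1]
  [  0,   0,   0,   0]
  [  0,   0,   0,   0]
Pivot columns: 2 → 1 pivot.
rank(A) = 1, so nullity(A) = 4 - 1 = 3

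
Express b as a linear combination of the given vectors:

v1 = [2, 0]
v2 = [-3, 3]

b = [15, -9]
c1 = 3, c2 = -3

b = 3·v1 + -3·v2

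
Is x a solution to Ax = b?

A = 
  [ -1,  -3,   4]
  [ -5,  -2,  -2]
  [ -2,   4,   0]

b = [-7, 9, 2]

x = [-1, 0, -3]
No

Ax = [-11, 11, 2] ≠ b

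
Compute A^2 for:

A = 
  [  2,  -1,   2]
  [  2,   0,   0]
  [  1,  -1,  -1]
A² = A·A:
A²[1,1] = (2)(2) + (-1)(2) + (2)(1) = 4
A²[1,2] = (2)(-1) + (-1)(0) + (2)(-1) = -4
A²[1,3] = (2)(2) + (-1)(0) + (2)(-1) = 2
A²[2,1] = (2)(2) + (0)(2) + (0)(1) = 4
A²[2,2] = (2)(-1) + (0)(0) + (0)(-1) = -2
A²[2,3] = (2)(2) + (0)(0) + (0)(-1) = 4
A²[3,1] = (1)(2) + (-1)(2) + (-1)(1) = -1
A²[3,2] = (1)(-1) + (-1)(0) + (-1)(-1) = 0
A²[3,3] = (1)(2) + (-1)(0) + (-1)(-1) = 3
A² = 
  [  4,  -4,   2]
  [  4,  -2,   4]
  [ -1,   0,   3]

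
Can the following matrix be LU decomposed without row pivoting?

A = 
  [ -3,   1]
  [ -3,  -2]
Yes.
A[1,1] = -3 ≠ 0, so Gaussian elimination proceeds without a row swap: multiplier ℓ₂₁ = (-3)/(-3) = 1, and U[2,2] = -2 - (1)(1) = -3.
L = 
  [  1,   0]
  [  1,   1]
U = 
  [ -3,   1]
  [  0,  -3]
Check row 2 of LU: [(1)(-3), (1)(1) + (-3)] = [-3, -2] = row 2 of A ✓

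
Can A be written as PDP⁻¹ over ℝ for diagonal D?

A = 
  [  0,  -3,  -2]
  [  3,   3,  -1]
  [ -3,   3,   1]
No

Characteristic polynomial: det(λI - A) = λ³ - 4λ² + 9λ + 36
By the rational root theorem any rational root is an integer dividing 36; none of those is a root, so p(λ) has no rational roots and hence (being an irreducible cubic) no repeated roots.
Discriminant of the cubic: Δ = -50724
Δ < 0 ⇒ one real eigenvalue and a complex-conjugate pair: λ ≈ 2.915 + 3.343i, 2.915 - 3.343i, -1.83
Has complex eigenvalues (not diagonalizable over ℝ).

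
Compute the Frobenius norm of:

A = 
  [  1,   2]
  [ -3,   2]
||A||_F = 4.243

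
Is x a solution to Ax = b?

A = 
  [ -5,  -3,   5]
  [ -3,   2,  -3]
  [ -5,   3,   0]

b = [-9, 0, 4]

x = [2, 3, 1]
No

Ax = [-14, -3, -1] ≠ b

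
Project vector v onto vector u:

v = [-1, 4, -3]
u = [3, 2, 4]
proj_u(v) = [-21/29, -14/29, -28/29]

v·u = (-1)(3) + (4)(2) + (-3)(4) = -7
u·u = (3)² + (2)² + (4)² = 29
proj_u(v) = (v·u / u·u) × u = (-7/29) × u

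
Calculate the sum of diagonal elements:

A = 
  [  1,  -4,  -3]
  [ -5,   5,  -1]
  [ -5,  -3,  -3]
3

tr(A) = 1 + 5 + -3 = 3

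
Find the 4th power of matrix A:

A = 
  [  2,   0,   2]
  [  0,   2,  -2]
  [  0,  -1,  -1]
A^4 = 
  [ 16, -22,  18]
  [  0,  38, -18]
  [  0,  -9,  11]

A² = A·A:
A²[1,1] = (2)(2) + (0)(0) + (2)(0) = 4
A²[1,2] = (2)(0) + (0)(2) + (2)(-1) = -2
A²[1,3] = (2)(2) + (0)(-2) + (2)(-1) = 2
A²[2,1] = (0)(2) + (2)(0) + (-2)(0) = 0
A²[2,2] = (0)(0) + (2)(2) + (-2)(-1) = 6
A²[2,3] = (0)(2) + (2)(-2) + (-2)(-1) = -2
A²[3,1] = (0)(2) + (-1)(0) + (-1)(0) = 0
A²[3,2] = (0)(0) + (-1)(2) + (-1)(-1) = -1
A²[3,3] = (0)(2) + (-1)(-2) + (-1)(-1) = 3
A² = 
  [  4,  -2,   2]
  [  0,   6,  -2]
  [  0,  -1,   3]

A^3 = A^2·A:
A^3[1,1] = (4)(2) + (-2)(0) + (2)(0) = 8
A^3[1,2] = (4)(0) + (-2)(2) + (2)(-1) = -6
A^3[1,3] = (4)(2) + (-2)(-2) + (2)(-1) = 10
A^3[2,1] = (0)(2) + (6)(0) + (-2)(0) = 0
A^3[2,2] = (0)(0) + (6)(2) + (-2)(-1) = 14
A^3[2,3] = (0)(2) + (6)(-2) + (-2)(-1) = -10
A^3[3,1] = (0)(2) + (-1)(0) + (3)(0) = 0
A^3[3,2] = (0)(0) + (-1)(2) + (3)(-1) = -5
A^3[3,3] = (0)(2) + (-1)(-2) + (3)(-1) = -1
A^3 = 
  [  8,  -6,  10]
  [  0,  14, -10]
  [  0,  -5,  -1]

A^4 = A^3·A:
A^4[1,1] = (8)(2) + (-6)(0) + (10)(0) = 16
A^4[1,2] = (8)(0) + (-6)(2) + (10)(-1) = -22
A^4[1,3] = (8)(2) + (-6)(-2) + (10)(-1) = 18
A^4[2,1] = (0)(2) + (14)(0) + (-10)(0) = 0
A^4[2,2] = (0)(0) + (14)(2) + (-10)(-1) = 38
A^4[2,3] = (0)(2) + (14)(-2) + (-10)(-1) = -18
A^4[3,1] = (0)(2) + (-5)(0) + (-1)(0) = 0
A^4[3,2] = (0)(0) + (-5)(2) + (-1)(-1) = -9
A^4[3,3] = (0)(2) + (-5)(-2) + (-1)(-1) = 11
A^4 = 
  [ 16, -22,  18]
  [  0,  38, -18]
  [  0,  -9,  11]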